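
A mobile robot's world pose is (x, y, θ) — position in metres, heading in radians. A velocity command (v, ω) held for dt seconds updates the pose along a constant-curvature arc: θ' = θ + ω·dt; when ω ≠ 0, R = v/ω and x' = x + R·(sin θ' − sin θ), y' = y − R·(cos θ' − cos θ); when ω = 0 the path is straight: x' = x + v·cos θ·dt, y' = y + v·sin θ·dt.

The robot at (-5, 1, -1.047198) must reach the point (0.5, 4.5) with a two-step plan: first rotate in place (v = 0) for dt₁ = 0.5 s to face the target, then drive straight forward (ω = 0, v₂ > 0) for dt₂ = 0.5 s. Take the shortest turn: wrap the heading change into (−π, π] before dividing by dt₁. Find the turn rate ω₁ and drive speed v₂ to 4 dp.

heading to target = atan2(4.5−1, 0.5−-5) = 0.5667
Δθ = wrap(0.5667 − -1.0472) = 1.6139; ω₁ = Δθ/dt₁ = 3.2279
distance = √((0.5−-5)² + (4.5−1)²) = 6.5192; v₂ = distance/dt₂ = 13.0384

ω₁ = 3.2279, v₂ = 13.0384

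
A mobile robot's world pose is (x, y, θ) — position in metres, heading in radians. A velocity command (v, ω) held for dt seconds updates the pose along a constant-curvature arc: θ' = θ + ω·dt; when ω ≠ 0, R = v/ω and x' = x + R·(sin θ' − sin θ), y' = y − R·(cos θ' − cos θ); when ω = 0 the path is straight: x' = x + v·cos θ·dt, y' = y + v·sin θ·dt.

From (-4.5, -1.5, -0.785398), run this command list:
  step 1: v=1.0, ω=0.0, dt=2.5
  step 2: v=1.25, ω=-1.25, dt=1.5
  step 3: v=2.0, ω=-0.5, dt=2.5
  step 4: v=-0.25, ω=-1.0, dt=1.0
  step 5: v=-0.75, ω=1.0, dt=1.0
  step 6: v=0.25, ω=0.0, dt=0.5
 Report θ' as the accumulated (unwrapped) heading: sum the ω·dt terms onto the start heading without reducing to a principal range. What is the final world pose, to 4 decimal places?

(-7.4136, -5.0191, -3.9104)

step 1: θ'=-0.7854 (straight) → pose (-2.7322, -3.2678, -0.7854)
step 2: θ'=-2.6604 (R=-1.0000) → pose (-2.9765, -4.8613, -2.6604)
step 3: θ'=-3.9104 (R=-4.0000) → pose (-7.6090, -4.1905, -3.9104)
step 4: θ'=-4.9104 (R=0.2500) → pose (-7.5377, -4.4194, -4.9104)
step 5: θ'=-3.9104 (R=-0.7500) → pose (-7.3238, -5.1060, -3.9104)
step 6: θ'=-3.9104 (straight) → pose (-7.4136, -5.0191, -3.9104)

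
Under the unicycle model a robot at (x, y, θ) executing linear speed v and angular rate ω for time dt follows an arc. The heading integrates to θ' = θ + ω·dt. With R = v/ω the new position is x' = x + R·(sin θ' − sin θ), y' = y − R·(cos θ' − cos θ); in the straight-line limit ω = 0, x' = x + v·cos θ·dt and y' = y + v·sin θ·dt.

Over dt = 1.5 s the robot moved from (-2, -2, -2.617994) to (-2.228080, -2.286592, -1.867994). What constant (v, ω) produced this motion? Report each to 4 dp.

v = 0.2500, ω = 0.5000

Δθ = -1.867994 − -2.617994 = 0.750000
ω = Δθ/dt = 0.750000/1.5 = 0.5000
R = −Δy/(cos θ' − cos θ) = 0.5000
v = R·ω = 0.5000·0.5000 = 0.2500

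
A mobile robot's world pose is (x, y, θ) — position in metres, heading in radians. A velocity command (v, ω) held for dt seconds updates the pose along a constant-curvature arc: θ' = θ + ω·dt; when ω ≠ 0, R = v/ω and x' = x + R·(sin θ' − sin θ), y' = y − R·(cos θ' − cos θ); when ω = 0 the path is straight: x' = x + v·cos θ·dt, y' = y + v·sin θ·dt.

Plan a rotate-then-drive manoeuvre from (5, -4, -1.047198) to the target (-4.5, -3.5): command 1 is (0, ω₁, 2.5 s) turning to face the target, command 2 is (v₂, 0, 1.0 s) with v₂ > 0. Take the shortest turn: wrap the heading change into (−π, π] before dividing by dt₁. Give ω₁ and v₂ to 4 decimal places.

ω₁ = -0.8588, v₂ = 9.5131

heading to target = atan2(-3.5−-4, -4.5−5) = 3.0890
Δθ = wrap(3.0890 − -1.0472) = -2.1470; ω₁ = Δθ/dt₁ = -0.8588
distance = √((-4.5−5)² + (-3.5−-4)²) = 9.5131; v₂ = distance/dt₂ = 9.5131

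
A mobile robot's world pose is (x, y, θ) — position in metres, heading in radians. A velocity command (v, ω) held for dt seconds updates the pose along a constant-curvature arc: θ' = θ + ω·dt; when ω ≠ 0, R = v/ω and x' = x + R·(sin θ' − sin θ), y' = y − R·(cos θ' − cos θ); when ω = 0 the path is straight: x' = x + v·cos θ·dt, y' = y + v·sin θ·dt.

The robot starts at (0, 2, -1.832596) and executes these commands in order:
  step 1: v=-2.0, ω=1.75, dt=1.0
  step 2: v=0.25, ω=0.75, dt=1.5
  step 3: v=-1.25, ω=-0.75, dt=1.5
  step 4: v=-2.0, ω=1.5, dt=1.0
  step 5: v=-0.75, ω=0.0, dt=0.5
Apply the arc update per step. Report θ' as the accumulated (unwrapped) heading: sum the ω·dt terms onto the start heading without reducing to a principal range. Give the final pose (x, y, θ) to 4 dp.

step 1: θ'=-0.0826 (R=-1.1429) → pose (-1.0096, 3.4348, -0.0826)
step 2: θ'=1.0424 (R=0.3333) → pose (-0.6943, 3.5989, 1.0424)
step 3: θ'=-0.0826 (R=1.6667) → pose (-2.2711, 2.7782, -0.0826)
step 4: θ'=1.4174 (R=-1.3333) → pose (-3.6988, 1.6531, 1.4174)
step 5: θ'=1.4174 (straight) → pose (-3.7561, 1.2825, 1.4174)

(-3.7561, 1.2825, 1.4174)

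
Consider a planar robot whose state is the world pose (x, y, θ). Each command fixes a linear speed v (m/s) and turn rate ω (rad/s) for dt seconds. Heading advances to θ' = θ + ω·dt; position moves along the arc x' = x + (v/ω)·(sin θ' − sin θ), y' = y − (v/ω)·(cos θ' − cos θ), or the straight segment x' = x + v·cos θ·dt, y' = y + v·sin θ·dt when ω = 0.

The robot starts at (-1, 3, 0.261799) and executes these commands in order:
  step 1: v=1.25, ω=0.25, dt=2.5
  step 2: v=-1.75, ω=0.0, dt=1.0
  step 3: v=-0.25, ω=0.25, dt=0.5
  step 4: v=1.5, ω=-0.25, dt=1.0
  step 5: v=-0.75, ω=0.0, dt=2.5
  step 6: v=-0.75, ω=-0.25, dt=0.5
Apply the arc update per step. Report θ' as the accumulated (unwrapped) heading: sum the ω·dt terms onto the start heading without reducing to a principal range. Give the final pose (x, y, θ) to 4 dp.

step 1: θ'=0.8868 (R=5.0000) → pose (1.5812, 4.6701, 0.8868)
step 2: θ'=0.8868 (straight) → pose (0.4754, 3.3138, 0.8868)
step 3: θ'=1.0118 (R=-1.0000) → pose (0.4026, 3.2122, 1.0118)
step 4: θ'=0.7618 (R=-6.0000) → pose (1.3480, 4.3718, 0.7618)
step 5: θ'=0.7618 (straight) → pose (-0.0087, 3.0776, 0.7618)
step 6: θ'=0.6368 (R=3.0000) → pose (-0.2955, 2.8364, 0.6368)

(-0.2955, 2.8364, 0.6368)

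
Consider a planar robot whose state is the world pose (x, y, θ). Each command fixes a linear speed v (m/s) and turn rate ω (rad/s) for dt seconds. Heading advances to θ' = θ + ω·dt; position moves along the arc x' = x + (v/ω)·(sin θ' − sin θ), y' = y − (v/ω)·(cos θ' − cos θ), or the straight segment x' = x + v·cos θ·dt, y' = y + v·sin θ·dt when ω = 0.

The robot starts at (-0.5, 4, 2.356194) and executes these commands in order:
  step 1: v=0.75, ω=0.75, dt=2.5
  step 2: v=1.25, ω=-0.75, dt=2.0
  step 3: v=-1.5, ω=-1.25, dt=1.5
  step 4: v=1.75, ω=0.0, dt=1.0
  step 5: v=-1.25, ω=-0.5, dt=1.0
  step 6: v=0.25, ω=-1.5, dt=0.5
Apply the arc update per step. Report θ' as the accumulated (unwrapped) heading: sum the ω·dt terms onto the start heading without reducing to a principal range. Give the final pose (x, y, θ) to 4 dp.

step 1: θ'=4.2312 (R=1.0000) → pose (-2.0935, 3.7557, 4.2312)
step 2: θ'=2.7312 (R=-1.6667) → pose (-4.2359, 2.9989, 2.7312)
step 3: θ'=0.8562 (R=1.2000) → pose (-3.8083, 1.1121, 0.8562)
step 4: θ'=0.8562 (straight) → pose (-2.6615, 2.4340, 0.8562)
step 5: θ'=0.3562 (R=2.5000) → pose (-3.6781, 1.7292, 0.3562)
step 6: θ'=-0.3938 (R=-0.1667) → pose (-3.5560, 1.7269, -0.3938)

(-3.5560, 1.7269, -0.3938)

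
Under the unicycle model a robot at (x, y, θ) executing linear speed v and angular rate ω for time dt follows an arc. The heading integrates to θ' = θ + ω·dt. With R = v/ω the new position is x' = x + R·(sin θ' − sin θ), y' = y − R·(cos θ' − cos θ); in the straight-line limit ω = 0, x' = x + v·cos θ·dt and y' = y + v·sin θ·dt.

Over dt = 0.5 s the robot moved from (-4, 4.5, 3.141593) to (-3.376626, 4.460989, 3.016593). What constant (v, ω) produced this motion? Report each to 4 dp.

v = -1.2500, ω = -0.2500

Δθ = 3.016593 − 3.141593 = -0.125000
ω = Δθ/dt = -0.125000/0.5 = -0.2500
R = Δx/(sin θ' − sin θ) = 5.0000
v = R·ω = 5.0000·-0.2500 = -1.2500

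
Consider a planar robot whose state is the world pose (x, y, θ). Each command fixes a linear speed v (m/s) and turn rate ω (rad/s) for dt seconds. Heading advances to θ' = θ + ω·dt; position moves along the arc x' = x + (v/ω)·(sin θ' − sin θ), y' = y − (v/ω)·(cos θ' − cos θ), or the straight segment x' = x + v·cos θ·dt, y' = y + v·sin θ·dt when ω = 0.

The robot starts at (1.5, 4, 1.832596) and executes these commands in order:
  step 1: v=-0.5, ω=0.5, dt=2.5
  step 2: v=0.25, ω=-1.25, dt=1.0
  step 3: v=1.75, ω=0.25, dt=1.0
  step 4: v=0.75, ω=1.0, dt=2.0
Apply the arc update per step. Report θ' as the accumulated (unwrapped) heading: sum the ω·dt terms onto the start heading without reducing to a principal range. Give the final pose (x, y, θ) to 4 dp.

(0.3071, 5.0994, 4.0826)

step 1: θ'=3.0826 (R=-1.0000) → pose (2.4070, 3.2606, 3.0826)
step 2: θ'=1.8326 (R=-0.2000) → pose (2.2256, 3.4084, 1.8326)
step 3: θ'=2.0826 (R=7.0000) → pose (1.5671, 5.0249, 2.0826)
step 4: θ'=4.0826 (R=0.7500) → pose (0.3071, 5.0994, 4.0826)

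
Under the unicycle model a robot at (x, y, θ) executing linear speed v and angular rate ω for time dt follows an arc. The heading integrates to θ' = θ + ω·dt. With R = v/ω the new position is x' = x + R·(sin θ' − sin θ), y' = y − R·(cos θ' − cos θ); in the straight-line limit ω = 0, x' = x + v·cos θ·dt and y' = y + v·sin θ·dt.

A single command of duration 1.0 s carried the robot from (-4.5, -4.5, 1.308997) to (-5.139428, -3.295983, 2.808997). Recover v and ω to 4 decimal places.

Δθ = 2.808997 − 1.308997 = 1.500000
ω = Δθ/dt = 1.500000/1.0 = 1.5000
R = −Δy/(cos θ' − cos θ) = 1.0000
v = R·ω = 1.0000·1.5000 = 1.5000

v = 1.5000, ω = 1.5000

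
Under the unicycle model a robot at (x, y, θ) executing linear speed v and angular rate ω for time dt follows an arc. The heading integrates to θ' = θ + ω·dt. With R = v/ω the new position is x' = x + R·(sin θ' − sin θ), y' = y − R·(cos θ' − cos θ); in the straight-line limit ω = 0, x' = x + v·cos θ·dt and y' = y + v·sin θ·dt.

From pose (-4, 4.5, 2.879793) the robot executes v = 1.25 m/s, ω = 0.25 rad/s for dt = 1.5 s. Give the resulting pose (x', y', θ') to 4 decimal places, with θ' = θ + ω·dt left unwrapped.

(-5.8589, 4.6384, 3.2548)

θ' = 2.8798 + 0.25·1.5 = 3.2548
R = v/ω = 1.25/0.25 = 5.0000
x' = -4 + 5.0000·(sin 3.2548 − sin 2.8798) = -5.8589
y' = 4.5 − 5.0000·(cos 3.2548 − cos 2.8798) = 4.6384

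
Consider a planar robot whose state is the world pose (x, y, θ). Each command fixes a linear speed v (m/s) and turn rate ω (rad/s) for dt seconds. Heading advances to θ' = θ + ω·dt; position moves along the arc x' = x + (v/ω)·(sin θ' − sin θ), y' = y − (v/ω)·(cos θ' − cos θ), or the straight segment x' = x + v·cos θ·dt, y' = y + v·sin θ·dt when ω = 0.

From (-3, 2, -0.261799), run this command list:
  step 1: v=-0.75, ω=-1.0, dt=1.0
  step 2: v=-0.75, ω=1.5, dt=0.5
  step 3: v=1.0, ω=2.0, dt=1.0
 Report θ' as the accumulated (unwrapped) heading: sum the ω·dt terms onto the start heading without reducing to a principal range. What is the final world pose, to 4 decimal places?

(-3.0086, 3.1749, 1.4882)

step 1: θ'=-1.2618 (R=0.7500) → pose (-3.5204, 2.4964, -1.2618)
step 2: θ'=-0.5118 (R=-0.5000) → pose (-3.7518, 2.7802, -0.5118)
step 3: θ'=1.4882 (R=0.5000) → pose (-3.0086, 3.1749, 1.4882)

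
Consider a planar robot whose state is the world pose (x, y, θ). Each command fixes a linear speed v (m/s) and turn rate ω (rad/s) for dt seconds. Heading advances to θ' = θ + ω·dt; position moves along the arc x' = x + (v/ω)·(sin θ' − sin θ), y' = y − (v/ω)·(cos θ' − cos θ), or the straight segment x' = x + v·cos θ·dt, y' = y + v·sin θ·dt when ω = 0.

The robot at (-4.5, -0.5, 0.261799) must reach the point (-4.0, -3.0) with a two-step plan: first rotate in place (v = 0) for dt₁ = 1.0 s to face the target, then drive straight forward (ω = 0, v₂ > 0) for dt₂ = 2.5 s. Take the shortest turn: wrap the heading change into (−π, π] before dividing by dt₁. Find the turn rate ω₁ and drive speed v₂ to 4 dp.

heading to target = atan2(-3−-0.5, -4−-4.5) = -1.3734
Δθ = wrap(-1.3734 − 0.2618) = -1.6352; ω₁ = Δθ/dt₁ = -1.6352
distance = √((-4−-4.5)² + (-3−-0.5)²) = 2.5495; v₂ = distance/dt₂ = 1.0198

ω₁ = -1.6352, v₂ = 1.0198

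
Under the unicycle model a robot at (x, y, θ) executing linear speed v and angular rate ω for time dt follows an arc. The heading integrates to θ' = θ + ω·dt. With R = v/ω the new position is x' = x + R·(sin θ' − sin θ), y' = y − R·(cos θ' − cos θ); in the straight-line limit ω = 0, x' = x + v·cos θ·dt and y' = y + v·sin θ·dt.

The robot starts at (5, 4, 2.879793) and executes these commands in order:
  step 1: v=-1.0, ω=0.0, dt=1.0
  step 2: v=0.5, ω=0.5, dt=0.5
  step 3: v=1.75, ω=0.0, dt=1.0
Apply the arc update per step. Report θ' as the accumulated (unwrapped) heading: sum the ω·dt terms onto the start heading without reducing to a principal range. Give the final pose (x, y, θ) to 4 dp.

step 1: θ'=2.8798 (straight) → pose (5.9659, 3.7412, 2.8798)
step 2: θ'=3.1298 (R=1.0000) → pose (5.7189, 3.7752, 3.1298)
step 3: θ'=3.1298 (straight) → pose (3.9690, 3.7958, 3.1298)

(3.9690, 3.7958, 3.1298)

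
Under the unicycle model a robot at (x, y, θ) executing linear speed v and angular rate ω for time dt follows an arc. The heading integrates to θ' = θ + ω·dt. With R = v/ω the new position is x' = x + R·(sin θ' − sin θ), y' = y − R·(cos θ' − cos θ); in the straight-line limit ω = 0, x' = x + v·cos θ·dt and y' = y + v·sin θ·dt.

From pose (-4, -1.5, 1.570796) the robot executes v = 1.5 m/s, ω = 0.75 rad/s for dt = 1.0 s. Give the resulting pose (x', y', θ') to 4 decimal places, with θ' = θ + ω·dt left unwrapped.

θ' = 1.5708 + 0.75·1.0 = 2.3208
R = v/ω = 1.5/0.75 = 2.0000
x' = -4 + 2.0000·(sin 2.3208 − sin 1.5708) = -4.5366
y' = -1.5 − 2.0000·(cos 2.3208 − cos 1.5708) = -0.1367

(-4.5366, -0.1367, 2.3208)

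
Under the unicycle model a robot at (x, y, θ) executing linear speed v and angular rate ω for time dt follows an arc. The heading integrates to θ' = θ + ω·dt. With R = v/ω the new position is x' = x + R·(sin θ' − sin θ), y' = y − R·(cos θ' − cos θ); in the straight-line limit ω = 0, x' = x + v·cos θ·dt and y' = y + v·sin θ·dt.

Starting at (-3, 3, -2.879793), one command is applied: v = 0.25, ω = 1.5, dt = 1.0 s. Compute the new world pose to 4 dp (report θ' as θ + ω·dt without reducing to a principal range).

(-3.1205, 2.8074, -1.3798)

θ' = -2.8798 + 1.5·1.0 = -1.3798
R = v/ω = 0.25/1.5 = 0.1667
x' = -3 + 0.1667·(sin -1.3798 − sin -2.8798) = -3.1205
y' = 3 − 0.1667·(cos -1.3798 − cos -2.8798) = 2.8074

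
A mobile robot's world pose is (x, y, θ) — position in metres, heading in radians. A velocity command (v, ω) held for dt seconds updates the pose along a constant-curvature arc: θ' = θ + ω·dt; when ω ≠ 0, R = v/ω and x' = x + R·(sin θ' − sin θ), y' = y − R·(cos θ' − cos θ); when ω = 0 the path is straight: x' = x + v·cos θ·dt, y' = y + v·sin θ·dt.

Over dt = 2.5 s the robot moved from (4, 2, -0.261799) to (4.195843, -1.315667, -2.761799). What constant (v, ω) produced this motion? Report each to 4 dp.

Δθ = -2.761799 − -0.261799 = -2.500000
ω = Δθ/dt = -2.500000/2.5 = -1.0000
R = −Δy/(cos θ' − cos θ) = -1.7500
v = R·ω = -1.7500·-1.0000 = 1.7500

v = 1.7500, ω = -1.0000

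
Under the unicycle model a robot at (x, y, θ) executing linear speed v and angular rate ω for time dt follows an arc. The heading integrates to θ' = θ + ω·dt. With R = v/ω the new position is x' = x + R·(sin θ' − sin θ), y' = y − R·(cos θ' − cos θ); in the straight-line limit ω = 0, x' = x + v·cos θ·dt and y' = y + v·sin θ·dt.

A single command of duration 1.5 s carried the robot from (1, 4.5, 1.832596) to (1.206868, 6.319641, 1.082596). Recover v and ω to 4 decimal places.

Δθ = 1.082596 − 1.832596 = -0.750000
ω = Δθ/dt = -0.750000/1.5 = -0.5000
R = −Δy/(cos θ' − cos θ) = -2.5000
v = R·ω = -2.5000·-0.5000 = 1.2500

v = 1.2500, ω = -0.5000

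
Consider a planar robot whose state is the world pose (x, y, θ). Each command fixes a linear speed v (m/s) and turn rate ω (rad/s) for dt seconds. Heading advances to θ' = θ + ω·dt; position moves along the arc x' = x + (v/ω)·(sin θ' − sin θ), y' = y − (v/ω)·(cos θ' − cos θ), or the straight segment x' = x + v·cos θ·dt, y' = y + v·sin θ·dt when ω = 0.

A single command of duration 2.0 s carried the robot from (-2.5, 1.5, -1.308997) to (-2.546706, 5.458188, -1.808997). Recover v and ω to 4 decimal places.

Δθ = -1.808997 − -1.308997 = -0.500000
ω = Δθ/dt = -0.500000/2.0 = -0.2500
R = −Δy/(cos θ' − cos θ) = 8.0000
v = R·ω = 8.0000·-0.2500 = -2.0000

v = -2.0000, ω = -0.2500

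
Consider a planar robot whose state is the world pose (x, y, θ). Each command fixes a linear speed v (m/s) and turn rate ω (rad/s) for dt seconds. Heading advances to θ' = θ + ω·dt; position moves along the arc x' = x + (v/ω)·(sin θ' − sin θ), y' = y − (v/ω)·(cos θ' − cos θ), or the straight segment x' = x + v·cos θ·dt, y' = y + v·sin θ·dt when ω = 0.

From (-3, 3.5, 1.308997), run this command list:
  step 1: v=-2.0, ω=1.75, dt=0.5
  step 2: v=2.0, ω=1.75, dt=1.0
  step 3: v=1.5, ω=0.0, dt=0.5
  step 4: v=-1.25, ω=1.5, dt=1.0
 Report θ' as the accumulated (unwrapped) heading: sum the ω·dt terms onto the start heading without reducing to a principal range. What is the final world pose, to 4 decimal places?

(-5.0735, 3.2928, 5.4340)

step 1: θ'=2.1840 (R=-1.1429) → pose (-2.8307, 2.5465, 2.1840)
step 2: θ'=3.9340 (R=1.1429) → pose (-4.5791, 2.6912, 3.9340)
step 3: θ'=3.9340 (straight) → pose (-5.1057, 2.1572, 3.9340)
step 4: θ'=5.4340 (R=-0.8333) → pose (-5.0735, 3.2928, 5.4340)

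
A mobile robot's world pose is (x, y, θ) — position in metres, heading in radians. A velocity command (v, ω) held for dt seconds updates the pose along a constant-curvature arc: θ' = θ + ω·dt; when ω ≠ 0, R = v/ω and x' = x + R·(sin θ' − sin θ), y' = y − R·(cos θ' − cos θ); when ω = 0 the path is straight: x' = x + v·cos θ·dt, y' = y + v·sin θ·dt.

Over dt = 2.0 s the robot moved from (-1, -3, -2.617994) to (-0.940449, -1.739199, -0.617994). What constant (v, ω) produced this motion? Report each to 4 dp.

Δθ = -0.617994 − -2.617994 = 2.000000
ω = Δθ/dt = 2.000000/2.0 = 1.0000
R = −Δy/(cos θ' − cos θ) = -0.7500
v = R·ω = -0.7500·1.0000 = -0.7500

v = -0.7500, ω = 1.0000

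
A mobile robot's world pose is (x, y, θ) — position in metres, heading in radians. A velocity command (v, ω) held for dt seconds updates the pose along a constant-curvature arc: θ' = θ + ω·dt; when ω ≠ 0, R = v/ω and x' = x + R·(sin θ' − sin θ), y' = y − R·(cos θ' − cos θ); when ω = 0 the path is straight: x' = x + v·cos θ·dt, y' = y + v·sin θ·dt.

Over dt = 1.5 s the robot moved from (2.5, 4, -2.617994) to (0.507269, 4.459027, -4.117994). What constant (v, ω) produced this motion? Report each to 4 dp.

Δθ = -4.117994 − -2.617994 = -1.500000
ω = Δθ/dt = -1.500000/1.5 = -1.0000
R = Δx/(sin θ' − sin θ) = -1.5000
v = R·ω = -1.5000·-1.0000 = 1.5000

v = 1.5000, ω = -1.0000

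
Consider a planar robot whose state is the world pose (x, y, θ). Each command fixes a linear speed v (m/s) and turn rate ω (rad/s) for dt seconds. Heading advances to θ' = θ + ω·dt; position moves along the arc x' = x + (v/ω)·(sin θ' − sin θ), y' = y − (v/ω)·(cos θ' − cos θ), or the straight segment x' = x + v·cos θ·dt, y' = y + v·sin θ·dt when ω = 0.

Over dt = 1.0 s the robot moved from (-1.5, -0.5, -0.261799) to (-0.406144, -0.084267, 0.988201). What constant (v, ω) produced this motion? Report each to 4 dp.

Δθ = 0.988201 − -0.261799 = 1.250000
ω = Δθ/dt = 1.250000/1.0 = 1.2500
R = Δx/(sin θ' − sin θ) = 1.0000
v = R·ω = 1.0000·1.2500 = 1.2500

v = 1.2500, ω = 1.2500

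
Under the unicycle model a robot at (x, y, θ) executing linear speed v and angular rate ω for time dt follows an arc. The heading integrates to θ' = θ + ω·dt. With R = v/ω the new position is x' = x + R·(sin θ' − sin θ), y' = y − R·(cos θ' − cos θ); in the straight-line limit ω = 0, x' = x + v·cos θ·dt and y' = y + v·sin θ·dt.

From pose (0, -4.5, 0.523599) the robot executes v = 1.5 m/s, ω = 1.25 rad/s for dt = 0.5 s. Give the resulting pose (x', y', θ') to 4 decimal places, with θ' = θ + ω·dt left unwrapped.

(0.4946, -3.9525, 1.1486)

θ' = 0.5236 + 1.25·0.5 = 1.1486
R = v/ω = 1.5/1.25 = 1.2000
x' = 0 + 1.2000·(sin 1.1486 − sin 0.5236) = 0.4946
y' = -4.5 − 1.2000·(cos 1.1486 − cos 0.5236) = -3.9525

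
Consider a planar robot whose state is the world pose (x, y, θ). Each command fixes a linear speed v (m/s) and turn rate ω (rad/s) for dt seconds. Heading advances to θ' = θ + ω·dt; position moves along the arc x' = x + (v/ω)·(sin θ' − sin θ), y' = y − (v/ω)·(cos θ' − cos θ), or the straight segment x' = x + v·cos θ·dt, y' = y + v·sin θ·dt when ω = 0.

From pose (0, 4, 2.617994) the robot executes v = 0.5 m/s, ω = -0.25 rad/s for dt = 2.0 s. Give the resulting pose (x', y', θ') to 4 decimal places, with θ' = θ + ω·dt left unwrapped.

(-0.7080, 4.6915, 2.1180)

θ' = 2.6180 + -0.25·2.0 = 2.1180
R = v/ω = 0.5/-0.25 = -2.0000
x' = 0 + -2.0000·(sin 2.1180 − sin 2.6180) = -0.7080
y' = 4 − -2.0000·(cos 2.1180 − cos 2.6180) = 4.6915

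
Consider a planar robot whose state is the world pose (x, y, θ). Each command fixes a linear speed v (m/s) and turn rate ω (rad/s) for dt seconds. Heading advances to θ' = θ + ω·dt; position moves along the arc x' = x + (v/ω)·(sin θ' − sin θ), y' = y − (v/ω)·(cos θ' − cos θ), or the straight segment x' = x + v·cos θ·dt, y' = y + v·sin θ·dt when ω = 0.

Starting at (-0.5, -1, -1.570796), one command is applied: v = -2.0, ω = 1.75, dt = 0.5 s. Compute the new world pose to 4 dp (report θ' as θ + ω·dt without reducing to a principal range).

θ' = -1.5708 + 1.75·0.5 = -0.6958
R = v/ω = -2.0/1.75 = -1.1429
x' = -0.5 + -1.1429·(sin -0.6958 − sin -1.5708) = -0.9103
y' = -1 − -1.1429·(cos -0.6958 − cos -1.5708) = -0.1228

(-0.9103, -0.1228, -0.6958)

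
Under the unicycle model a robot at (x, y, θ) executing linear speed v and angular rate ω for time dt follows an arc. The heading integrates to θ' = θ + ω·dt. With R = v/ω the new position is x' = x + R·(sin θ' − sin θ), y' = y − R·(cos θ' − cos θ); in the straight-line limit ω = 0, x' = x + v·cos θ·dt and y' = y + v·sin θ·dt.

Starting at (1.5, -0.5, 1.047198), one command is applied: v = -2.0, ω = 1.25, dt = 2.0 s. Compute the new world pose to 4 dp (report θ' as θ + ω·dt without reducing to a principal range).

θ' = 1.0472 + 1.25·2.0 = 3.5472
R = v/ω = -2.0/1.25 = -1.6000
x' = 1.5 + -1.6000·(sin 3.5472 − sin 1.0472) = 3.5170
y' = -0.5 − -1.6000·(cos 3.5472 − cos 1.0472) = -2.7702

(3.5170, -2.7702, 3.5472)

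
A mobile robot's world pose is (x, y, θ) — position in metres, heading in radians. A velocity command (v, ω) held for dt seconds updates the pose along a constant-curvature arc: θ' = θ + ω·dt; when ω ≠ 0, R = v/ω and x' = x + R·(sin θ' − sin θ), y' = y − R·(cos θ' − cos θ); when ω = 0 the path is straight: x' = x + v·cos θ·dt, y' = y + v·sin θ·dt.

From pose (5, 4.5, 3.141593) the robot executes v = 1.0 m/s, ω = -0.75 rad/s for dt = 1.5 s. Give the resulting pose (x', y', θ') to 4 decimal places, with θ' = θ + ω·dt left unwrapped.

θ' = 3.1416 + -0.75·1.5 = 2.0166
R = v/ω = 1.0/-0.75 = -1.3333
x' = 5 + -1.3333·(sin 2.0166 − sin 3.1416) = 3.7970
y' = 4.5 − -1.3333·(cos 2.0166 − cos 3.1416) = 5.2584

(3.7970, 5.2584, 2.0166)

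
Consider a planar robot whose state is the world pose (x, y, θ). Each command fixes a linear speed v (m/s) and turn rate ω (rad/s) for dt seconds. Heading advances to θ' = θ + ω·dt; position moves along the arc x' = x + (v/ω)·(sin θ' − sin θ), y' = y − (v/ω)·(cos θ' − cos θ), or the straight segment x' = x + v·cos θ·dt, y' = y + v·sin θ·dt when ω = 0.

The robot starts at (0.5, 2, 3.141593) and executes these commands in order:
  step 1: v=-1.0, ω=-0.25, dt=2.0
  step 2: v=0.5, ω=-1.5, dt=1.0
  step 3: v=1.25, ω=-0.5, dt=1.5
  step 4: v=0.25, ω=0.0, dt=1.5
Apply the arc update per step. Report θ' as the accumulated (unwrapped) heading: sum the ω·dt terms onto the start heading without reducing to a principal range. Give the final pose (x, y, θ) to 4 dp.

(3.9401, 3.3551, 0.3916)

step 1: θ'=2.6416 (R=4.0000) → pose (2.4177, 1.5103, 2.6416)
step 2: θ'=1.1416 (R=-0.3333) → pose (2.2744, 1.9416, 1.1416)
step 3: θ'=0.3916 (R=-2.5000) → pose (3.5935, 3.2120, 0.3916)
step 4: θ'=0.3916 (straight) → pose (3.9401, 3.3551, 0.3916)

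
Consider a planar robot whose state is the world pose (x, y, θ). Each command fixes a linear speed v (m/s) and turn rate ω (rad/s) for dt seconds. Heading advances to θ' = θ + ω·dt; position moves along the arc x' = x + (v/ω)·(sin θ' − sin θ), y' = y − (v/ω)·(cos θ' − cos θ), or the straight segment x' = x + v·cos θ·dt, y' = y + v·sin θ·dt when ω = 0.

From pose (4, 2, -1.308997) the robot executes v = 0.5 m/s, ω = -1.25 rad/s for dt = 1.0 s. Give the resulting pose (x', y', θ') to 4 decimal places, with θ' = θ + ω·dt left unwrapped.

(3.8337, 1.5625, -2.5590)

θ' = -1.3090 + -1.25·1.0 = -2.5590
R = v/ω = 0.5/-1.25 = -0.4000
x' = 4 + -0.4000·(sin -2.5590 − sin -1.3090) = 3.8337
y' = 2 − -0.4000·(cos -2.5590 − cos -1.3090) = 1.5625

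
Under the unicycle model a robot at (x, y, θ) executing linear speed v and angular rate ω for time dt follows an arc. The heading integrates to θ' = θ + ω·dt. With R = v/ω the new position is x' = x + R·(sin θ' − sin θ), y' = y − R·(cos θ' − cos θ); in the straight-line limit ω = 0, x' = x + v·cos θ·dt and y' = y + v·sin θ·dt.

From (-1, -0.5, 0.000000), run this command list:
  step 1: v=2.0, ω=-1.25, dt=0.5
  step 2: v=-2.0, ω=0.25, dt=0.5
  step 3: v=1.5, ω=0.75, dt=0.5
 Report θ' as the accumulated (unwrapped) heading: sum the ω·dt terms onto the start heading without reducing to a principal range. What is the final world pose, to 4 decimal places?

step 1: θ'=-0.6250 (R=-1.6000) → pose (-0.0638, -0.8025, -0.6250)
step 2: θ'=-0.5000 (R=-8.0000) → pose (-0.9092, -0.2695, -0.5000)
step 3: θ'=-0.1250 (R=2.0000) → pose (-0.1997, -0.4987, -0.1250)

(-0.1997, -0.4987, -0.1250)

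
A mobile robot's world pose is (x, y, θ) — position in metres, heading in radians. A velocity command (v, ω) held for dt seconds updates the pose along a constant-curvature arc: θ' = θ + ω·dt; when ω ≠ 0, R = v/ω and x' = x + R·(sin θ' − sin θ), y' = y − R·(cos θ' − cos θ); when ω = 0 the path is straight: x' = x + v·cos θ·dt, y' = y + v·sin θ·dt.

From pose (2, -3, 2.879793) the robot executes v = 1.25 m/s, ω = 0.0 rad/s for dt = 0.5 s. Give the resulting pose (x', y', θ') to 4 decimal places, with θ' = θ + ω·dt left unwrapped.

θ' = 2.8798 + 0.0·0.5 = 2.8798
ω = 0 → straight: x' = 2 + 1.25·cos(2.8798)·0.5 = 1.3963
y' = -3 + 1.25·sin(2.8798)·0.5 = -2.8382

(1.3963, -2.8382, 2.8798)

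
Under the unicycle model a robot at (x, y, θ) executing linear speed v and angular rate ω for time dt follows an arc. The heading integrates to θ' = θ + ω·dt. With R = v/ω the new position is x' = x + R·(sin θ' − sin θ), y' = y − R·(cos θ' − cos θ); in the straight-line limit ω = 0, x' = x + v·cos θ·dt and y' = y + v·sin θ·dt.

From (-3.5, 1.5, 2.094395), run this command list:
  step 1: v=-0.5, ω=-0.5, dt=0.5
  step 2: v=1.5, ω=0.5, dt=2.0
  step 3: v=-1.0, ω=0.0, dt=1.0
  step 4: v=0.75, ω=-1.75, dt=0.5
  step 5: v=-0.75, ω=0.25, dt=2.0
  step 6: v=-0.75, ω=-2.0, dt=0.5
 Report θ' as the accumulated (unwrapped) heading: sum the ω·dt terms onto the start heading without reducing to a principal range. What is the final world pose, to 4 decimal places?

(-3.6902, 1.7643, 1.4694)

step 1: θ'=1.8444 (R=1.0000) → pose (-3.4032, 1.2702, 1.8444)
step 2: θ'=2.8444 (R=3.0000) → pose (-5.4131, 3.3281, 2.8444)
step 3: θ'=2.8444 (straight) → pose (-4.4569, 3.0352, 2.8444)
step 4: θ'=1.9694 (R=-0.4286) → pose (-4.7264, 3.2787, 1.9694)
step 5: θ'=2.4694 (R=-3.0000) → pose (-3.8297, 2.0957, 2.4694)
step 6: θ'=1.4694 (R=0.3750) → pose (-3.6902, 1.7643, 1.4694)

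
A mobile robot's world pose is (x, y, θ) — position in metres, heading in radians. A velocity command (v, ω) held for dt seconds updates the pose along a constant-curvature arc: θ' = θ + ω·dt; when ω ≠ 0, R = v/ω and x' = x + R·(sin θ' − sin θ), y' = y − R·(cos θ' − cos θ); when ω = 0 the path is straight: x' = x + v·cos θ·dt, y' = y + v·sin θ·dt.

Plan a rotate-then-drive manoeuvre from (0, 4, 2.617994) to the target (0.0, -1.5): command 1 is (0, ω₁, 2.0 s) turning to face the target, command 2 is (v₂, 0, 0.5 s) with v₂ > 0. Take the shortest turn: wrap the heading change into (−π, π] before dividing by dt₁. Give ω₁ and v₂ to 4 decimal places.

heading to target = atan2(-1.5−4, 0−0) = -1.5708
Δθ = wrap(-1.5708 − 2.6180) = 2.0944; ω₁ = Δθ/dt₁ = 1.0472
distance = √((0−0)² + (-1.5−4)²) = 5.5000; v₂ = distance/dt₂ = 11.0000

ω₁ = 1.0472, v₂ = 11.0000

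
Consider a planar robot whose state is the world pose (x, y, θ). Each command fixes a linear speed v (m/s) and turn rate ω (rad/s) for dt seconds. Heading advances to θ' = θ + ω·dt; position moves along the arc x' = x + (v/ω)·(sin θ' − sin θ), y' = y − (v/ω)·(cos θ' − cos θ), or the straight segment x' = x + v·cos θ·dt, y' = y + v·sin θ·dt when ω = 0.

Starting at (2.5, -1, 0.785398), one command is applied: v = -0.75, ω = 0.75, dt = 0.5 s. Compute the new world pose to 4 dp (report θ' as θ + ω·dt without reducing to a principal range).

(2.2901, -1.3081, 1.1604)

θ' = 0.7854 + 0.75·0.5 = 1.1604
R = v/ω = -0.75/0.75 = -1.0000
x' = 2.5 + -1.0000·(sin 1.1604 − sin 0.7854) = 2.2901
y' = -1 − -1.0000·(cos 1.1604 − cos 0.7854) = -1.3081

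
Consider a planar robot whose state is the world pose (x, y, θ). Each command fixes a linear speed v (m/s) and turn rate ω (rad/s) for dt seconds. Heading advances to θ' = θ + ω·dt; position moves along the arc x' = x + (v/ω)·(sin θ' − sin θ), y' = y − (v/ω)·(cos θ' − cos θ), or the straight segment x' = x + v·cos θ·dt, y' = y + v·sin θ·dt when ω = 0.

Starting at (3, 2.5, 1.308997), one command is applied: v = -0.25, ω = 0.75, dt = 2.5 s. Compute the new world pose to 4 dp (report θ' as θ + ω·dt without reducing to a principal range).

(3.3361, 2.0807, 3.1840)

θ' = 1.3090 + 0.75·2.5 = 3.1840
R = v/ω = -0.25/0.75 = -0.3333
x' = 3 + -0.3333·(sin 3.1840 − sin 1.3090) = 3.3361
y' = 2.5 − -0.3333·(cos 3.1840 − cos 1.3090) = 2.0807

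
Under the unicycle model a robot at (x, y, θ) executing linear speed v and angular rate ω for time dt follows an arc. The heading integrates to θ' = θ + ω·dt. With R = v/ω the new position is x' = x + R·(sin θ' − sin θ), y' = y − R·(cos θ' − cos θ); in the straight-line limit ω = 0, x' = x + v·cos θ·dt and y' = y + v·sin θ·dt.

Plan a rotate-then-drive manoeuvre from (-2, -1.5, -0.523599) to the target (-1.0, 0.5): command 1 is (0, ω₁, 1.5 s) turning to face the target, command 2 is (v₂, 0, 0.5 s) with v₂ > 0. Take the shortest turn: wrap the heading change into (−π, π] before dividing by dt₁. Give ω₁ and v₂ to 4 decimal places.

ω₁ = 1.0872, v₂ = 4.4721

heading to target = atan2(0.5−-1.5, -1−-2) = 1.1071
Δθ = wrap(1.1071 − -0.5236) = 1.6307; ω₁ = Δθ/dt₁ = 1.0872
distance = √((-1−-2)² + (0.5−-1.5)²) = 2.2361; v₂ = distance/dt₂ = 4.4721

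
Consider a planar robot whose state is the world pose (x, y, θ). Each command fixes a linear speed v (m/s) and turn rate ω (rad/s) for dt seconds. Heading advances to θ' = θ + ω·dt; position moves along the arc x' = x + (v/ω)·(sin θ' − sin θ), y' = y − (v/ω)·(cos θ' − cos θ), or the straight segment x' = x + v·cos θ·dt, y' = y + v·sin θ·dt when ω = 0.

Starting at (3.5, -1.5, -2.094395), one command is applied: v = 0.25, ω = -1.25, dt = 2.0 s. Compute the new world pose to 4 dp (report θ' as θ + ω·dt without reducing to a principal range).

θ' = -2.0944 + -1.25·2.0 = -4.5944
R = v/ω = 0.25/-1.25 = -0.2000
x' = 3.5 + -0.2000·(sin -4.5944 − sin -2.0944) = 3.1282
y' = -1.5 − -0.2000·(cos -4.5944 − cos -2.0944) = -1.4235

(3.1282, -1.4235, -4.5944)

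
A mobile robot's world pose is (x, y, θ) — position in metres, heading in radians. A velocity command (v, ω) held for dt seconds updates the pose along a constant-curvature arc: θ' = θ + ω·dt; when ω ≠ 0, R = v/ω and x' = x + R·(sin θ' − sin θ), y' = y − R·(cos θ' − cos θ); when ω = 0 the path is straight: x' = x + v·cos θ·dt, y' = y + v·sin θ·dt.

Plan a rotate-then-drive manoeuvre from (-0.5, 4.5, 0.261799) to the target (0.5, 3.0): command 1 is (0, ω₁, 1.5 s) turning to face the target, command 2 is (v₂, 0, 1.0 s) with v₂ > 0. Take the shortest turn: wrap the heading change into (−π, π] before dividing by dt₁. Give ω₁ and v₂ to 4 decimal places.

ω₁ = -0.8297, v₂ = 1.8028

heading to target = atan2(3−4.5, 0.5−-0.5) = -0.9828
Δθ = wrap(-0.9828 − 0.2618) = -1.2446; ω₁ = Δθ/dt₁ = -0.8297
distance = √((0.5−-0.5)² + (3−4.5)²) = 1.8028; v₂ = distance/dt₂ = 1.8028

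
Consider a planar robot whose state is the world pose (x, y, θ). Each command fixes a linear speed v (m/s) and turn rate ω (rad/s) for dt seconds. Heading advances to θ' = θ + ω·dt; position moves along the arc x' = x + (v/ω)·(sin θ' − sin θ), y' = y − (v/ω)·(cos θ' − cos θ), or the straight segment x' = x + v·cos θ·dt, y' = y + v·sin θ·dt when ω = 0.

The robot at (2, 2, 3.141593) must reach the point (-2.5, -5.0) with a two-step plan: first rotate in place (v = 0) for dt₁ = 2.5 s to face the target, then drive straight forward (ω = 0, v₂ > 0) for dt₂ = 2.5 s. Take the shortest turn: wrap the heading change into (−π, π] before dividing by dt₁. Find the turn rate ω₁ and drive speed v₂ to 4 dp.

ω₁ = 0.3998, v₂ = 3.3287

heading to target = atan2(-5−2, -2.5−2) = -2.1421
Δθ = wrap(-2.1421 − 3.1416) = 0.9995; ω₁ = Δθ/dt₁ = 0.3998
distance = √((-2.5−2)² + (-5−2)²) = 8.3217; v₂ = distance/dt₂ = 3.3287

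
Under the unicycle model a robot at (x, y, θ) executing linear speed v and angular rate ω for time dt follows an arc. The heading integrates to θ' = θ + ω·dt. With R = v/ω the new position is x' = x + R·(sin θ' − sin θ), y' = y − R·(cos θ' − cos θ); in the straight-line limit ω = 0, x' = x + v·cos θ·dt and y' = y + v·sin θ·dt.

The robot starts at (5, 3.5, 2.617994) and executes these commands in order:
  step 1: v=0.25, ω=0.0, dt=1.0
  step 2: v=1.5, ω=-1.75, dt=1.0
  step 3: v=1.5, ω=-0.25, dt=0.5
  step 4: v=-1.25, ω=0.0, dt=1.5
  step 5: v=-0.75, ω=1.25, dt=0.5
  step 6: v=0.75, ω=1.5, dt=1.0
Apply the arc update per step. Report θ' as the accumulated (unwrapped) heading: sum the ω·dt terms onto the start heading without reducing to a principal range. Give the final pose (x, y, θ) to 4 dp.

(3.1600, 4.4545, 2.8680)

step 1: θ'=2.6180 (straight) → pose (4.7835, 3.6250, 2.6180)
step 2: θ'=0.8680 (R=-0.8571) → pose (4.5580, 4.9213, 0.8680)
step 3: θ'=0.7430 (R=-6.0000) → pose (5.0773, 5.4619, 0.7430)
step 4: θ'=0.7430 (straight) → pose (3.6964, 4.1934, 0.7430)
step 5: θ'=1.3680 (R=-0.6000) → pose (3.5146, 3.8724, 1.3680)
step 6: θ'=2.8680 (R=0.5000) → pose (3.1600, 4.4545, 2.8680)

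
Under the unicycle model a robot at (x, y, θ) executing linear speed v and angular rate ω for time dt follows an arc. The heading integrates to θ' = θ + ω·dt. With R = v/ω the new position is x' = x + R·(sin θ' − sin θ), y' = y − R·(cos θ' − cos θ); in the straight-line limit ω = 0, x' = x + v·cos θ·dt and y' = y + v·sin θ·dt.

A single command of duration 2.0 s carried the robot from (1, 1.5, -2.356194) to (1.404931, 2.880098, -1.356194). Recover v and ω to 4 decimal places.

Δθ = -1.356194 − -2.356194 = 1.000000
ω = Δθ/dt = 1.000000/2.0 = 0.5000
R = −Δy/(cos θ' − cos θ) = -1.5000
v = R·ω = -1.5000·0.5000 = -0.7500

v = -0.7500, ω = 0.5000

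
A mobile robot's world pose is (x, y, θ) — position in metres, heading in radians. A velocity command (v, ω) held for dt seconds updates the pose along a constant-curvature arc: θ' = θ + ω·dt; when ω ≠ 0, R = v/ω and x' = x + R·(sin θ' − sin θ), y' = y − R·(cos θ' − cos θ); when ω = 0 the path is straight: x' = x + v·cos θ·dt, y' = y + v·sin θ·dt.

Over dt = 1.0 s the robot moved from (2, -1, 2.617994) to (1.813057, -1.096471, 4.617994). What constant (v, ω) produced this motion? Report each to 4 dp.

Δθ = 4.617994 − 2.617994 = 2.000000
ω = Δθ/dt = 2.000000/1.0 = 2.0000
R = Δx/(sin θ' − sin θ) = 0.1250
v = R·ω = 0.1250·2.0000 = 0.2500

v = 0.2500, ω = 2.0000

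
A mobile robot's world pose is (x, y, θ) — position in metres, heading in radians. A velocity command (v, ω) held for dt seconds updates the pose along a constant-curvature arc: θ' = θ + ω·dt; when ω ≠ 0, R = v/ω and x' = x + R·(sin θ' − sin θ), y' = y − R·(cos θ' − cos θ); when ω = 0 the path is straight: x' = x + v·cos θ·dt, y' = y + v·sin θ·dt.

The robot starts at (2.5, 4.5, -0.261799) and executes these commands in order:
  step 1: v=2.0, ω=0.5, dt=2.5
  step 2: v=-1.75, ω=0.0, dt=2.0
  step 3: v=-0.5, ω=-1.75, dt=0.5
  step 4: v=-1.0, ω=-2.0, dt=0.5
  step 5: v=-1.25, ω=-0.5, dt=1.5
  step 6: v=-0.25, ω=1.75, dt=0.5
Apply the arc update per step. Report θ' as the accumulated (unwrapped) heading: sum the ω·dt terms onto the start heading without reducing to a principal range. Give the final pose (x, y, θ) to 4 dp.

step 1: θ'=0.9882 (R=4.0000) → pose (6.8754, 6.1629, 0.9882)
step 2: θ'=0.9882 (straight) → pose (4.9497, 3.2403, 0.9882)
step 3: θ'=0.1132 (R=0.2857) → pose (4.7434, 3.1136, 0.1132)
step 4: θ'=-0.8868 (R=0.5000) → pose (4.2994, 3.2945, -0.8868)
step 5: θ'=-1.6368 (R=2.5000) → pose (3.7425, 5.0391, -1.6368)
step 6: θ'=-0.7618 (R=-0.1429) → pose (3.6986, 5.1519, -0.7618)

(3.6986, 5.1519, -0.7618)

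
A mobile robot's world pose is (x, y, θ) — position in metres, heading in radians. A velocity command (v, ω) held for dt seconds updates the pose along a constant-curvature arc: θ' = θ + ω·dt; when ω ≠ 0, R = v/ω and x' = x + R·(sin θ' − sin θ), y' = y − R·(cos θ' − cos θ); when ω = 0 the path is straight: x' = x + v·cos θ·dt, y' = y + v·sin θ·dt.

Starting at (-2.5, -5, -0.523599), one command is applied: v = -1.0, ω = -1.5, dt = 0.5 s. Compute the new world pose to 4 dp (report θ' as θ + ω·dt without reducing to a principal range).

θ' = -0.5236 + -1.5·0.5 = -1.2736
R = v/ω = -1.0/-1.5 = 0.6667
x' = -2.5 + 0.6667·(sin -1.2736 − sin -0.5236) = -2.8041
y' = -5 − 0.6667·(cos -1.2736 − cos -0.5236) = -4.6179

(-2.8041, -4.6179, -1.2736)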